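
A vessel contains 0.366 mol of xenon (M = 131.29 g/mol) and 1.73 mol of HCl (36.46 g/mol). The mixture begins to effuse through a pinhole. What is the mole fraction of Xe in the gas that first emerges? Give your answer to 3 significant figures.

0.100

Effusion rate of each component ∝ n_i/√M_i (partial pressure × 1/√M).
So x_Xe in the escaping gas = (n_Xe/√M_Xe) / Σ(n_i/√M_i)
= (0.366/√131.29) / (0.366/√131.29 + 1.73/√36.46) = 0.03194/(0.03194 + 0.2865) = 0.100.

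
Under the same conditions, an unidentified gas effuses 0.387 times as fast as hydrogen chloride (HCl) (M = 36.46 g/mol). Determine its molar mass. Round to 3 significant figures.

From Graham's law, rate_X/rate_HCl = √(M_HCl/M_X).
0.387 = √(36.46/M_X)
M_X = 36.46 / 0.387² = 36.46 / 0.1498 = 243 g/mol

243 g/mol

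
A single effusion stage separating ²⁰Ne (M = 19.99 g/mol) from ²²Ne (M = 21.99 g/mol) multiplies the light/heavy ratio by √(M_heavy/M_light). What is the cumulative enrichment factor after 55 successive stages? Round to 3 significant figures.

13.8

The single-stage factor is √(M_heavy/M_light), so 55 stages give [√(21.99/19.99)]^55 = (21.99/19.99)^(55/2).
= 1.10005^(55/2) = 13.8.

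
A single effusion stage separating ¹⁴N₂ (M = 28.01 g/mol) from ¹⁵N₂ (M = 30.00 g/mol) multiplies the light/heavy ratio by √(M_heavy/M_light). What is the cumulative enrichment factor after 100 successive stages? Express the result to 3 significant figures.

Overall factor = α^100 with α = √(30.00/28.01), i.e. (30.00/28.01)^(100/2).
= 1.07105^50 = 30.9.

30.9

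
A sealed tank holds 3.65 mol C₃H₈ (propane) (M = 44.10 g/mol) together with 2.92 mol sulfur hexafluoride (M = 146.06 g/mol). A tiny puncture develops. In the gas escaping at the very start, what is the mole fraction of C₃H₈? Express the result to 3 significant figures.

The effusion rate of species i is ∝ p_i/√M_i ∝ n_i/√M_i.
So x_C₃H₈ in the escaping gas = (n_C₃H₈/√M_C₃H₈) / Σ(n_i/√M_i)
= (3.65/√44.10) / (3.65/√44.10 + 2.92/√146.06) = 0.5496/(0.5496 + 0.2416) = 0.695.

0.695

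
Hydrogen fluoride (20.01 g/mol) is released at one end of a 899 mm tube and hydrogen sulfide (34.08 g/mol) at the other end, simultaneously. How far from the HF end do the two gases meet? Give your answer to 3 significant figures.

509 mm

Distances travelled in equal time are proportional to diffusion rates, so d_HF/d_H₂S = √(M_H₂S/M_HF) = √(34.08/20.01) = 1.305.
With d_HF + d_H₂S = 899 mm, d_H₂S = 899/(1 + 1.305) = 390.0 mm.
d_HF = 899 − 390.0 = 509 mm.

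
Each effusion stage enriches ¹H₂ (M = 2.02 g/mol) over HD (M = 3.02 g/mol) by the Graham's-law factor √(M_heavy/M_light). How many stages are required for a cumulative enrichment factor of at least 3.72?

With α = √(3.02/2.02) per stage, ln α = ½ ln(1.49505) = 0.2011.
Need α^N ≥ 3.72 ⇒ N ≥ ln(3.72) / ln α = 1.314 / 0.2011 = 6.53.
Minimum whole number of stages: N = 7.

7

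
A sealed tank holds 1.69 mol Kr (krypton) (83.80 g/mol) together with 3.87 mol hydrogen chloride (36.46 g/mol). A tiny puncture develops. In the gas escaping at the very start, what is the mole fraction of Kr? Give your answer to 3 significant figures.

Effusion rate of each component ∝ n_i/√M_i (partial pressure × 1/√M).
So x_Kr in the escaping gas = (n_Kr/√M_Kr) / Σ(n_i/√M_i)
= (1.69/√83.80) / (1.69/√83.80 + 3.87/√36.46) = 0.1846/(0.1846 + 0.6409) = 0.224.

0.224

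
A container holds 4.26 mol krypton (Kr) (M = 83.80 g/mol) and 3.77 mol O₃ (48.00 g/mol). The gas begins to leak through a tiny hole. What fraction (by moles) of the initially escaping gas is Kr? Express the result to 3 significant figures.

0.461

Each component's effusion rate ∝ (its partial pressure)·(1/√M) ∝ n_i/√M_i.
Mole fraction of Kr in the effusate = (n_Kr/√M_Kr) / (n_Kr/√M_Kr + n_O₃/√M_O₃)
= (4.26/√83.80) / (4.26/√83.80 + 3.77/√48.00) = 0.4654/(0.4654 + 0.5442) = 0.461.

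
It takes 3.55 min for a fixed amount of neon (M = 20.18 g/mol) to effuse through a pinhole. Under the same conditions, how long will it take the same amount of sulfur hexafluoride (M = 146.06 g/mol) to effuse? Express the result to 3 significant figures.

From Graham's law, t_SF₆/t_Ne = √(M_SF₆/M_Ne) = √(146.06/20.18) = √7.238 = 2.690.
So the time for SF₆ is 3.55 × 2.690 = 9.55 min.

9.55 min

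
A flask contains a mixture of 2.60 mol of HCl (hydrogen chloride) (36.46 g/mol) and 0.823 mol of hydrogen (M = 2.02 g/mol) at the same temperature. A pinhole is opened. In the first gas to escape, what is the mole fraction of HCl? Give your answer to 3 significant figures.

0.426

The effusion rate of species i is ∝ p_i/√M_i ∝ n_i/√M_i.
x_HCl(eff) = (n_HCl/√M_HCl) / (n_HCl/√M_HCl + n_H₂/√M_H₂)
= (2.60/√36.46) / (2.60/√36.46 + 0.823/√2.02) = 0.4306/(0.4306 + 0.5791) = 0.426.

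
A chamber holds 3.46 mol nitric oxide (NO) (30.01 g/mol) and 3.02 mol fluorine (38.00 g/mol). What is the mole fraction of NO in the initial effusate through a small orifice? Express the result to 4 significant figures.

0.5632

The effusion rate of species i is ∝ p_i/√M_i ∝ n_i/√M_i.
x_NO(eff) = (n_NO/√M_NO) / (n_NO/√M_NO + n_F₂/√M_F₂)
= (3.46/√30.01) / (3.46/√30.01 + 3.02/√38.00) = 0.6316/(0.6316 + 0.4899) = 0.5632.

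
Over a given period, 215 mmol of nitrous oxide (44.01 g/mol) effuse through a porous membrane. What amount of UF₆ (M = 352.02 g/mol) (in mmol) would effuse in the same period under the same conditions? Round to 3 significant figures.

76.0 mmol

Using Graham's law: rate_UF₆/rate_N₂O = √(M_N₂O/M_UF₆) = √(44.01/352.02) = √0.1250 = 0.3536.
So the amount for UF₆ is 215 × 0.3536 = 76.0 mmol.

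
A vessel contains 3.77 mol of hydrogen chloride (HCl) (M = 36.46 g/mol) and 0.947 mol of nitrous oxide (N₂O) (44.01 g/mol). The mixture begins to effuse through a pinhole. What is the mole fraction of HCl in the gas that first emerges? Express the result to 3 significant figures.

The effusion rate of species i is ∝ p_i/√M_i ∝ n_i/√M_i.
x_HCl(eff) = (n_HCl/√M_HCl) / (n_HCl/√M_HCl + n_N₂O/√M_N₂O)
= (3.77/√36.46) / (3.77/√36.46 + 0.947/√44.01) = 0.6244/(0.6244 + 0.1427) = 0.814.

0.814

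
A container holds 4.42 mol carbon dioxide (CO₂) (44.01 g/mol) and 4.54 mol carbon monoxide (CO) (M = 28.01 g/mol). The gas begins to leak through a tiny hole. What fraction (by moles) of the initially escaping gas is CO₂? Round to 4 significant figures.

Rate_i ∝ x_i/√M_i (Graham's law weighted by mole fraction), so the effusate composition follows n_i/√M_i.
x_CO₂(eff) = (n_CO₂/√M_CO₂) / (n_CO₂/√M_CO₂ + n_CO/√M_CO)
= (4.42/√44.01) / (4.42/√44.01 + 4.54/√28.01) = 0.6663/(0.6663 + 0.8578) = 0.4372.

0.4372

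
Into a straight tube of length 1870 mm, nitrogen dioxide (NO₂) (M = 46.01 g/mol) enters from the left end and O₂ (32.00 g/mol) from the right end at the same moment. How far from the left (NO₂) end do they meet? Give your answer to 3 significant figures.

850 mm

The fronts meet when d_NO₂ + d_O₂ = L with d_NO₂/d_O₂ = √(M_O₂/M_NO₂) (Graham's law). Here √(M_O₂/M_NO₂) = √(32.00/46.01) = 0.8340.
With d_NO₂ + d_O₂ = 1870 mm, d_O₂ = 1870/(1 + 0.8340) = 1020 mm.
d_NO₂ = 1870 − 1020 = 850 mm.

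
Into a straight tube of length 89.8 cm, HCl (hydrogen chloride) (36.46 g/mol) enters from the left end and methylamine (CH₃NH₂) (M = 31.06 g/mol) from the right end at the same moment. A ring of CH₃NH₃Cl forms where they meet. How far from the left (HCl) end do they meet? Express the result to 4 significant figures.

43.10 cm

In equal time, each gas travels a distance ∝ its rate ∝ 1/√M, so d_HCl/d_CH₃NH₂ = √(M_CH₃NH₂/M_HCl) = √(31.06/36.46) = 0.9230.
With d_HCl + d_CH₃NH₂ = 89.8 cm, d_CH₃NH₂ = 89.8/(1 + 0.9230) = 46.70 cm.
d_HCl = 89.8 − 46.70 = 43.10 cm.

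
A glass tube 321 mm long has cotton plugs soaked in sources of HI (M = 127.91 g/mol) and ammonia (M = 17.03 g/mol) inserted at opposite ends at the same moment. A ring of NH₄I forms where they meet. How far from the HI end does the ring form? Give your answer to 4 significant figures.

The fronts meet when d_HI + d_NH₃ = L with d_HI/d_NH₃ = √(M_NH₃/M_HI) (Graham's law). Here √(M_NH₃/M_HI) = √(17.03/127.91) = 0.3649.
With d_HI + d_NH₃ = 321 mm, d_NH₃ = 321/(1 + 0.3649) = 235.2 mm.
d_HI = 321 − 235.2 = 85.82 mm.

85.82 mm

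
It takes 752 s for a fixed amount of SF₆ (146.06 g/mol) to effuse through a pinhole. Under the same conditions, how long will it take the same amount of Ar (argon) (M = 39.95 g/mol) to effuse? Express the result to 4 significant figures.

393.3 s

By Graham's law, t_Ar/t_SF₆ = √(M_Ar/M_SF₆) = √(39.95/146.06) = √0.2735 = 0.5230.
So the time for Ar is 752 × 0.5230 = 393.3 s.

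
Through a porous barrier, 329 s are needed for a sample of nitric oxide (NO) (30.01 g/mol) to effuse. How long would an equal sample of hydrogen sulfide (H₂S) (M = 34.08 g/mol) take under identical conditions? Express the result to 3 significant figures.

351 s

By Graham's law, t_H₂S/t_NO = √(M_H₂S/M_NO) = √(34.08/30.01) = √1.136 = 1.066.
So the time for H₂S is 329 × 1.066 = 351 s.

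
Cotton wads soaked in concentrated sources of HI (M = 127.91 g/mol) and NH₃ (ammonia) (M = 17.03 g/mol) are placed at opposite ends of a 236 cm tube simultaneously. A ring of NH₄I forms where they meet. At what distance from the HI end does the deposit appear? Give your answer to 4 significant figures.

In equal time, each gas travels a distance ∝ its rate ∝ 1/√M, so d_HI/d_NH₃ = √(M_NH₃/M_HI) = √(17.03/127.91) = 0.3649.
With d_HI + d_NH₃ = 236 cm, d_NH₃ = 236/(1 + 0.3649) = 172.9 cm.
d_HI = 236 − 172.9 = 63.09 cm.

63.09 cm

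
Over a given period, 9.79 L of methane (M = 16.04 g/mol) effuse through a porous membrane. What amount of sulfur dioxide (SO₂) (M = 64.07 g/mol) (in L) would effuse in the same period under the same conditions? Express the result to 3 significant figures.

From Graham's law, rate_SO₂/rate_CH₄ = √(M_CH₄/M_SO₂) = √(16.04/64.07) = √0.2504 = 0.5004.
So the volume for SO₂ is 9.79 × 0.5004 = 4.90 L.

4.90 L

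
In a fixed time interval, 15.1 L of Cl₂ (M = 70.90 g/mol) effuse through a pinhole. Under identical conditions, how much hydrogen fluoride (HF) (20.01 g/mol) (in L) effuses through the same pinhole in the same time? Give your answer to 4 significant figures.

Graham's law gives rate_HF/rate_Cl₂ = √(M_Cl₂/M_HF) = √(70.90/20.01) = √3.543 = 1.882.
So the volume for HF is 15.1 × 1.882 = 28.42 L.

28.42 L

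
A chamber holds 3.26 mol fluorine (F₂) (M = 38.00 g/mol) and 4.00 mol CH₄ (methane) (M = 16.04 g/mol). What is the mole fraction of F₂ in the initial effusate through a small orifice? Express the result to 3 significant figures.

Each component's effusion rate ∝ (its partial pressure)·(1/√M) ∝ n_i/√M_i.
Mole fraction of F₂ in the effusate = (n_F₂/√M_F₂) / (n_F₂/√M_F₂ + n_CH₄/√M_CH₄)
= (3.26/√38.00) / (3.26/√38.00 + 4.00/√16.04) = 0.5288/(0.5288 + 0.9988) = 0.346.

0.346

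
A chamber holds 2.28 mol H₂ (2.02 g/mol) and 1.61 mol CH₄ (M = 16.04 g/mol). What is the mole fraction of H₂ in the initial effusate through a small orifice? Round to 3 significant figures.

Rate_i ∝ x_i/√M_i (Graham's law weighted by mole fraction), so the effusate composition follows n_i/√M_i.
x_H₂(eff) = (n_H₂/√M_H₂) / (n_H₂/√M_H₂ + n_CH₄/√M_CH₄)
= (2.28/√2.02) / (2.28/√2.02 + 1.61/√16.04) = 1.604/(1.604 + 0.4020) = 0.800.

0.800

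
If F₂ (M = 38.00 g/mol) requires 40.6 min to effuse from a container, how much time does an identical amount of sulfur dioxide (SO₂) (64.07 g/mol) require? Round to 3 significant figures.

From Graham's law, t_SO₂/t_F₂ = √(M_SO₂/M_F₂) = √(64.07/38.00) = √1.686 = 1.298.
So the time for SO₂ is 40.6 × 1.298 = 52.7 min.

52.7 min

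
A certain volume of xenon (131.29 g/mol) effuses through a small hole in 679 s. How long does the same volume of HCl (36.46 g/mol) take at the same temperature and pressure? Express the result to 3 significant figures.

358 s

Using Graham's law: t_HCl/t_Xe = √(M_HCl/M_Xe) = √(36.46/131.29) = √0.2777 = 0.5270.
So the time for HCl is 679 × 0.5270 = 358 s.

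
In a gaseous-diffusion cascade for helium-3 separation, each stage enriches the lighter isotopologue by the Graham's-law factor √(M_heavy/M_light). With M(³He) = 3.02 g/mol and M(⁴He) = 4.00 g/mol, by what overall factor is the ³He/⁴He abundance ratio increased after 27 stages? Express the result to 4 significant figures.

44.43

Each stage multiplies the ratio by α = √(4.00/3.02), so after 27 stages the overall factor is α^27 = (4.00/3.02)^(27/2).
= 1.32450^(27/2) = 44.43.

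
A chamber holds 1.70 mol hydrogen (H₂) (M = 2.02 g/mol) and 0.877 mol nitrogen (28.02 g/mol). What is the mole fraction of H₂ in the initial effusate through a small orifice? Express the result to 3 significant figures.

Rate_i ∝ x_i/√M_i (Graham's law weighted by mole fraction), so the effusate composition follows n_i/√M_i.
x_H₂(eff) = (n_H₂/√M_H₂) / (n_H₂/√M_H₂ + n_N₂/√M_N₂)
= (1.70/√2.02) / (1.70/√2.02 + 0.877/√28.02) = 1.196/(1.196 + 0.1657) = 0.878.

0.878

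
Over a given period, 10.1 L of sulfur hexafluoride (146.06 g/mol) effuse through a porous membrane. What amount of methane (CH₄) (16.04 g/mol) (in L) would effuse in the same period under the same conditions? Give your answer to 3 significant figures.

From Graham's law, rate_CH₄/rate_SF₆ = √(M_SF₆/M_CH₄) = √(146.06/16.04) = √9.106 = 3.018.
So the volume for CH₄ is 10.1 × 3.018 = 30.5 L.

30.5 L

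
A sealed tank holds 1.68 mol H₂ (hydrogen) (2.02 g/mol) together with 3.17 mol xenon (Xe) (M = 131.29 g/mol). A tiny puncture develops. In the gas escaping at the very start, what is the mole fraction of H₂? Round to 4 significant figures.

Effusion rate of each component ∝ n_i/√M_i (partial pressure × 1/√M).
Mole fraction of H₂ in the effusate = (n_H₂/√M_H₂) / (n_H₂/√M_H₂ + n_Xe/√M_Xe)
= (1.68/√2.02) / (1.68/√2.02 + 3.17/√131.29) = 1.182/(1.182 + 0.2767) = 0.8103.

0.8103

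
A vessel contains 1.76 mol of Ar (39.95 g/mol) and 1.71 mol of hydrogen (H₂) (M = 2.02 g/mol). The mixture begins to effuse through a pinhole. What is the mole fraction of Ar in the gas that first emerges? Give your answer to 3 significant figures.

Each component's effusion rate ∝ (its partial pressure)·(1/√M) ∝ n_i/√M_i.
x_Ar(eff) = (n_Ar/√M_Ar) / (n_Ar/√M_Ar + n_H₂/√M_H₂)
= (1.76/√39.95) / (1.76/√39.95 + 1.71/√2.02) = 0.2785/(0.2785 + 1.203) = 0.188.

0.188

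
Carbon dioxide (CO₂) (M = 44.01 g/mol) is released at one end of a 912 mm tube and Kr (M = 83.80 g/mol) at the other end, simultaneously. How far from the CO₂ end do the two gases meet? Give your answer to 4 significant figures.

Distances travelled in equal time are proportional to diffusion rates, so d_CO₂/d_Kr = √(M_Kr/M_CO₂) = √(83.80/44.01) = 1.380.
With d_CO₂ + d_Kr = 912 mm, d_Kr = 912/(1 + 1.380) = 383.2 mm.
d_CO₂ = 912 − 383.2 = 528.8 mm.

528.8 mm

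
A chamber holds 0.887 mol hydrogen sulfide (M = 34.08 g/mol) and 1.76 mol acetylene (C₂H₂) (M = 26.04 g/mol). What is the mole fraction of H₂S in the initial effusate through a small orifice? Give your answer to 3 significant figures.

0.306

Rate_i ∝ x_i/√M_i (Graham's law weighted by mole fraction), so the effusate composition follows n_i/√M_i.
So x_H₂S in the escaping gas = (n_H₂S/√M_H₂S) / Σ(n_i/√M_i)
= (0.887/√34.08) / (0.887/√34.08 + 1.76/√26.04) = 0.1519/(0.1519 + 0.3449) = 0.306.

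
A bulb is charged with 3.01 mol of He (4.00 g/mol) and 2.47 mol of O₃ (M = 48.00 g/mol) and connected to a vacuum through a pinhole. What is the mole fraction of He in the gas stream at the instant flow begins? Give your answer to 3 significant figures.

Each component's effusion rate ∝ (its partial pressure)·(1/√M) ∝ n_i/√M_i.
x_He(eff) = (n_He/√M_He) / (n_He/√M_He + n_O₃/√M_O₃)
= (3.01/√4.00) / (3.01/√4.00 + 2.47/√48.00) = 1.505/(1.505 + 0.3565) = 0.808.

0.808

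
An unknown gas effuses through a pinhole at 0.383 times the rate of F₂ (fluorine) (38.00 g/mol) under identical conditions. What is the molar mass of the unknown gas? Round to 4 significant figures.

By Graham's law, rate_X/rate_F₂ = √(M_F₂/M_X).
0.383 = √(38.00/M_X)
M_X = 38.00 / 0.383² = 38.00 / 0.1467 = 259.1 g/mol

259.1 g/mol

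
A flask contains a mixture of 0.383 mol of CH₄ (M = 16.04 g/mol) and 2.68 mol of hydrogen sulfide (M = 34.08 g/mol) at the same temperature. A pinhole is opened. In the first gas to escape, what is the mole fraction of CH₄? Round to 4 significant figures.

0.1724

Each component's effusion rate ∝ (its partial pressure)·(1/√M) ∝ n_i/√M_i.
So x_CH₄ in the escaping gas = (n_CH₄/√M_CH₄) / Σ(n_i/√M_i)
= (0.383/√16.04) / (0.383/√16.04 + 2.68/√34.08) = 0.09563/(0.09563 + 0.4591) = 0.1724.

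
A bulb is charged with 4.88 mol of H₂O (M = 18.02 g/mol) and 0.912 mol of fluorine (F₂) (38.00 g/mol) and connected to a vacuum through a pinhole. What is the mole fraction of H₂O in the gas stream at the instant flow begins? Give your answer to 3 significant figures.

0.886

The effusion rate of species i is ∝ p_i/√M_i ∝ n_i/√M_i.
Mole fraction of H₂O in the effusate = (n_H₂O/√M_H₂O) / (n_H₂O/√M_H₂O + n_F₂/√M_F₂)
= (4.88/√18.02) / (4.88/√18.02 + 0.912/√38.00) = 1.150/(1.150 + 0.1479) = 0.886.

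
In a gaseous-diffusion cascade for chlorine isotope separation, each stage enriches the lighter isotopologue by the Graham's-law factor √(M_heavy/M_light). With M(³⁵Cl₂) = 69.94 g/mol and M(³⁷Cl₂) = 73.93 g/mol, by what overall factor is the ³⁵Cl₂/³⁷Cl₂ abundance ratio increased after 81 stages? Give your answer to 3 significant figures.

After 81 stages the ratio has grown by (√(73.93/69.94))^81 = (73.93/69.94)^(81/2).
= 1.05705^(81/2) = 9.46.

9.46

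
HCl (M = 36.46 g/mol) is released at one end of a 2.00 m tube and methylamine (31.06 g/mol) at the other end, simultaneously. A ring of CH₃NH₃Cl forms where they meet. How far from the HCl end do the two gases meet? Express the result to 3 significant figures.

0.960 m

Distances travelled in equal time are proportional to diffusion rates, so d_HCl/d_CH₃NH₂ = √(M_CH₃NH₂/M_HCl) = √(31.06/36.46) = 0.9230.
With d_HCl + d_CH₃NH₂ = 2.00 m, d_CH₃NH₂ = 2.00/(1 + 0.9230) = 1.040 m.
d_HCl = 2.00 − 1.040 = 0.960 m.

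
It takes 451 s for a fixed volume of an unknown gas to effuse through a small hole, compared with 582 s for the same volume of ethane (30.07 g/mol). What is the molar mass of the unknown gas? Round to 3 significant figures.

18.1 g/mol

Since effusion rate ∝ 1/√M, t_X/t_C₂H₆ = √(M_X/M_C₂H₆).
451/582 = 0.7749 = √(M_X/30.07)
M_X = 30.07 × 0.7749² = 30.07 × 0.6005 = 18.1 g/mol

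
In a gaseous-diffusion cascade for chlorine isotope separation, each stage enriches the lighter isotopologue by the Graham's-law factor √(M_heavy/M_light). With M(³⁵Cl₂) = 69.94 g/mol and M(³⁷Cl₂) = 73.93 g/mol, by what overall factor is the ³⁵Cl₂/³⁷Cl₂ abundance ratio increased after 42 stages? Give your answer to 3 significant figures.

The single-stage factor is √(M_heavy/M_light), so 42 stages give [√(73.93/69.94)]^42 = (73.93/69.94)^(42/2).
= 1.05705^21 = 3.21.

3.21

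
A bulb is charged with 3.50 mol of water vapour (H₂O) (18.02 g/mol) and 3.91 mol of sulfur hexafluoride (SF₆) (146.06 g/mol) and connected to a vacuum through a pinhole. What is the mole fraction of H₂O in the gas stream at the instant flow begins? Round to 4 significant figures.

0.7182

Rate_i ∝ x_i/√M_i (Graham's law weighted by mole fraction), so the effusate composition follows n_i/√M_i.
x_H₂O(eff) = (n_H₂O/√M_H₂O) / (n_H₂O/√M_H₂O + n_SF₆/√M_SF₆)
= (3.50/√18.02) / (3.50/√18.02 + 3.91/√146.06) = 0.8245/(0.8245 + 0.3235) = 0.7182.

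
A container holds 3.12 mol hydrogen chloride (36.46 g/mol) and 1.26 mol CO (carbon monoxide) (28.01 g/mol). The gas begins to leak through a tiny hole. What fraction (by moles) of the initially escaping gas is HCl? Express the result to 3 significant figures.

0.685

The effusion rate of species i is ∝ p_i/√M_i ∝ n_i/√M_i.
x_HCl(eff) = (n_HCl/√M_HCl) / (n_HCl/√M_HCl + n_CO/√M_CO)
= (3.12/√36.46) / (3.12/√36.46 + 1.26/√28.01) = 0.5167/(0.5167 + 0.2381) = 0.685.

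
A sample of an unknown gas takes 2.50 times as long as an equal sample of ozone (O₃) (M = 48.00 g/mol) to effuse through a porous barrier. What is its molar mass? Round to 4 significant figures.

By Graham's law, t_X/t_O₃ = √(M_X/M_O₃).
2.50 = √(M_X/48.00)
M_X = 48.00 × 2.50² = 48.00 × 6.250 = 300.0 g/mol

300.0 g/mol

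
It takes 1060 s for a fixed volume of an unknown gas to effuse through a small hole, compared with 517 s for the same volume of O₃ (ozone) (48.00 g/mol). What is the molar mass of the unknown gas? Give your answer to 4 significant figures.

201.8 g/mol

By Graham's law, t_X/t_O₃ = √(M_X/M_O₃).
1060/517 = 2.050 = √(M_X/48.00)
M_X = 48.00 × 2.050² = 48.00 × 4.204 = 201.8 g/mol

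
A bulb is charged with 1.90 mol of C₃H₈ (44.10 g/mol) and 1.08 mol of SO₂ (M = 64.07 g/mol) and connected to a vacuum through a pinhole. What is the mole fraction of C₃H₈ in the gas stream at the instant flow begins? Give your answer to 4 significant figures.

0.6795

The effusion rate of species i is ∝ p_i/√M_i ∝ n_i/√M_i.
x_C₃H₈(eff) = (n_C₃H₈/√M_C₃H₈) / (n_C₃H₈/√M_C₃H₈ + n_SO₂/√M_SO₂)
= (1.90/√44.10) / (1.90/√44.10 + 1.08/√64.07) = 0.2861/(0.2861 + 0.1349) = 0.6795.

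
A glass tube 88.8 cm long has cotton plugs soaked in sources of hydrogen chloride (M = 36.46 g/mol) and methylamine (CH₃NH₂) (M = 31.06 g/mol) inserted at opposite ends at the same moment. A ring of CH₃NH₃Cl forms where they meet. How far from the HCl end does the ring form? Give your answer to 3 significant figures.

42.6 cm

Distances travelled in equal time are proportional to diffusion rates, so d_HCl/d_CH₃NH₂ = √(M_CH₃NH₂/M_HCl) = √(31.06/36.46) = 0.9230.
With d_HCl + d_CH₃NH₂ = 88.8 cm, d_CH₃NH₂ = 88.8/(1 + 0.9230) = 46.18 cm.
d_HCl = 88.8 − 46.18 = 42.6 cm.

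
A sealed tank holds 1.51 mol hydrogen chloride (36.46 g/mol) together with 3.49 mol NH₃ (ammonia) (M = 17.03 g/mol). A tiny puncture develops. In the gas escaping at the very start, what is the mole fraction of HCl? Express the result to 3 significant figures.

The effusion rate of species i is ∝ p_i/√M_i ∝ n_i/√M_i.
So x_HCl in the escaping gas = (n_HCl/√M_HCl) / Σ(n_i/√M_i)
= (1.51/√36.46) / (1.51/√36.46 + 3.49/√17.03) = 0.2501/(0.2501 + 0.8457) = 0.228.

0.228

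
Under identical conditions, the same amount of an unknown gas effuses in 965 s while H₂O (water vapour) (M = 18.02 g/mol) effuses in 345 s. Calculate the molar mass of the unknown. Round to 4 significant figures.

141.0 g/mol

By Graham's law, t_X/t_H₂O = √(M_X/M_H₂O).
965/345 = 2.797 = √(M_X/18.02)
M_X = 18.02 × 2.797² = 18.02 × 7.824 = 141.0 g/mol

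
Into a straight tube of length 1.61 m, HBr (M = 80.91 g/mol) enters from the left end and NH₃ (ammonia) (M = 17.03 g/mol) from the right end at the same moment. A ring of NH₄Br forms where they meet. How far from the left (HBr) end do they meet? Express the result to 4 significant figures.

0.5063 m

In equal time, each gas travels a distance ∝ its rate ∝ 1/√M, so d_HBr/d_NH₃ = √(M_NH₃/M_HBr) = √(17.03/80.91) = 0.4588.
With d_HBr + d_NH₃ = 1.61 m, d_NH₃ = 1.61/(1 + 0.4588) = 1.104 m.
d_HBr = 1.61 − 1.104 = 0.5063 m.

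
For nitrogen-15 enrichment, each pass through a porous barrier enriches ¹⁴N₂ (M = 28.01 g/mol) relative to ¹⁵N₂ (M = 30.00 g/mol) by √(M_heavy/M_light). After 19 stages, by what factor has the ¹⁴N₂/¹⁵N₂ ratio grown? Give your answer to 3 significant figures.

Overall factor = α^19 with α = √(30.00/28.01), i.e. (30.00/28.01)^(19/2).
= 1.07105^(19/2) = 1.92.

1.92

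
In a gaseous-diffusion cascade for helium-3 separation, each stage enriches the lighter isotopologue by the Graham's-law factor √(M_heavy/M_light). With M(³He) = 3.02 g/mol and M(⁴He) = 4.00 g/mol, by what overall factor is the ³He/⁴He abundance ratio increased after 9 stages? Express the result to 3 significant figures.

3.54

Overall factor = α^9 with α = √(4.00/3.02), i.e. (4.00/3.02)^(9/2).
= 1.32450^(9/2) = 3.54.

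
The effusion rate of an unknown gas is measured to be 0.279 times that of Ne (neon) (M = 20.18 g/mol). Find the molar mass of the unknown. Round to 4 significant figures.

259.2 g/mol

From Graham's law, rate_X/rate_Ne = √(M_Ne/M_X).
0.279 = √(20.18/M_X)
M_X = 20.18 / 0.279² = 20.18 / 0.07784 = 259.2 g/mol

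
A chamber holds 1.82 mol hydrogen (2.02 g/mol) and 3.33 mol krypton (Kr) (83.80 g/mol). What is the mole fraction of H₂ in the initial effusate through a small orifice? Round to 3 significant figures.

Rate_i ∝ x_i/√M_i (Graham's law weighted by mole fraction), so the effusate composition follows n_i/√M_i.
x_H₂(eff) = (n_H₂/√M_H₂) / (n_H₂/√M_H₂ + n_Kr/√M_Kr)
= (1.82/√2.02) / (1.82/√2.02 + 3.33/√83.80) = 1.281/(1.281 + 0.3638) = 0.779.

0.779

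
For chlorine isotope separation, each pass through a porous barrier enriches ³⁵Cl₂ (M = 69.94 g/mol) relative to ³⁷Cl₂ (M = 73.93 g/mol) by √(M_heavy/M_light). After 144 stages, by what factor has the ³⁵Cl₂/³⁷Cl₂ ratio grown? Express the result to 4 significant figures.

54.31

After 144 stages the ratio has grown by (√(73.93/69.94))^144 = (73.93/69.94)^(144/2).
= 1.05705^72 = 54.31.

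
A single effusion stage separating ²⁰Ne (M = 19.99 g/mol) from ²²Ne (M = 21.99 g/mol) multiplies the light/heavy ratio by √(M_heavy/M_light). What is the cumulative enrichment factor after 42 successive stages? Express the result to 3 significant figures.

Overall factor = α^42 with α = √(21.99/19.99), i.e. (21.99/19.99)^(42/2).
= 1.10005^21 = 7.41.

7.41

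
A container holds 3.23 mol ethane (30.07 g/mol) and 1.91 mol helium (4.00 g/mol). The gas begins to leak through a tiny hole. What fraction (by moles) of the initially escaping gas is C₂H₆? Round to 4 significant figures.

0.3815

Effusion rate of each component ∝ n_i/√M_i (partial pressure × 1/√M).
So x_C₂H₆ in the escaping gas = (n_C₂H₆/√M_C₂H₆) / Σ(n_i/√M_i)
= (3.23/√30.07) / (3.23/√30.07 + 1.91/√4.00) = 0.5890/(0.5890 + 0.9550) = 0.3815.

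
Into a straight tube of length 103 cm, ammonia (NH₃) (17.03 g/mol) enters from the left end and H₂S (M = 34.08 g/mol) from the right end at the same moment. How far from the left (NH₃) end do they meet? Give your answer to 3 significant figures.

Distances travelled in equal time are proportional to diffusion rates, so d_NH₃/d_H₂S = √(M_H₂S/M_NH₃) = √(34.08/17.03) = 1.415.
With d_NH₃ + d_H₂S = 103 cm, d_H₂S = 103/(1 + 1.415) = 42.66 cm.
d_NH₃ = 103 − 42.66 = 60.3 cm.

60.3 cm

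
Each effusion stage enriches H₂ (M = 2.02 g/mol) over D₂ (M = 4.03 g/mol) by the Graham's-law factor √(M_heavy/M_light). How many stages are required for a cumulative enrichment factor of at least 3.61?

With α = √(4.03/2.02) per stage, ln α = ½ ln(1.99505) = 0.3453.
Need α^N ≥ 3.61 ⇒ N ≥ ln(3.61) / ln α = 1.284 / 0.3453 = 3.72.
So at least 4 stages are needed.

4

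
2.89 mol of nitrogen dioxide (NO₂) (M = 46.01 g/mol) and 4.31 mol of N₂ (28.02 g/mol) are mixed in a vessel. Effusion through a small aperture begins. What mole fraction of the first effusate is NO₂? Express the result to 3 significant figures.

Each component's effusion rate ∝ (its partial pressure)·(1/√M) ∝ n_i/√M_i.
x_NO₂(eff) = (n_NO₂/√M_NO₂) / (n_NO₂/√M_NO₂ + n_N₂/√M_N₂)
= (2.89/√46.01) / (2.89/√46.01 + 4.31/√28.02) = 0.4261/(0.4261 + 0.8142) = 0.344.

0.344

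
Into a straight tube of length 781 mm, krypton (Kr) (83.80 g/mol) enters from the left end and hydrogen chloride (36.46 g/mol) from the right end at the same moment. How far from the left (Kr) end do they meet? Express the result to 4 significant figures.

310.4 mm

The fronts meet when d_Kr + d_HCl = L with d_Kr/d_HCl = √(M_HCl/M_Kr) (Graham's law). Here √(M_HCl/M_Kr) = √(36.46/83.80) = 0.6596.
With d_Kr + d_HCl = 781 mm, d_HCl = 781/(1 + 0.6596) = 470.6 mm.
d_Kr = 781 − 470.6 = 310.4 mm.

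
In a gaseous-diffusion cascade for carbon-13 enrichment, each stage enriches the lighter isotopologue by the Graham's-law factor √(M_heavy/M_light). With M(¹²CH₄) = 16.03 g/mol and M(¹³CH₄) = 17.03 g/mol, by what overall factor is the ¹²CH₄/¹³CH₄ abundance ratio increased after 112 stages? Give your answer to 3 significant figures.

29.6

Each stage multiplies the ratio by α = √(17.03/16.03), so after 112 stages the overall factor is α^112 = (17.03/16.03)^(112/2).
= 1.06238^56 = 29.6.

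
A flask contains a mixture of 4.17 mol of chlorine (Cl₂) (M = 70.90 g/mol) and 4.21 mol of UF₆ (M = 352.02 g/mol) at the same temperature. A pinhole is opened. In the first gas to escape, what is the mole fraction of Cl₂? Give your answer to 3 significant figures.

0.688

The effusion rate of species i is ∝ p_i/√M_i ∝ n_i/√M_i.
So x_Cl₂ in the escaping gas = (n_Cl₂/√M_Cl₂) / Σ(n_i/√M_i)
= (4.17/√70.90) / (4.17/√70.90 + 4.21/√352.02) = 0.4952/(0.4952 + 0.2244) = 0.688.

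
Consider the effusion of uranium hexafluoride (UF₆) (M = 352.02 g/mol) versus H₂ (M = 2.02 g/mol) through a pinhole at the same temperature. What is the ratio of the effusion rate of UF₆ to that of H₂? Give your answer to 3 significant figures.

0.0758

By Graham's law, rate_UF₆/rate_H₂ = √(M_H₂/M_UF₆) = √(2.02/352.02) = √0.005738 = 0.0758.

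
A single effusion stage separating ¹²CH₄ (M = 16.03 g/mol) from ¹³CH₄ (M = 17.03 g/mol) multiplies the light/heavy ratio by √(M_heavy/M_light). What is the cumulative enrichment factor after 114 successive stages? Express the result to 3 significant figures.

31.5

After 114 stages the ratio has grown by (√(17.03/16.03))^114 = (17.03/16.03)^(114/2).
= 1.06238^57 = 31.5.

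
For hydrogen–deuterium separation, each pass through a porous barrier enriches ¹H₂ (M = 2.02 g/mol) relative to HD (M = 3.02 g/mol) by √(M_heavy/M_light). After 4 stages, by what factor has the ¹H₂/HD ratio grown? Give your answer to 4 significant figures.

2.235

Overall factor = α^4 with α = √(3.02/2.02), i.e. (3.02/2.02)^(4/2).
= 1.49505^2 = 2.235.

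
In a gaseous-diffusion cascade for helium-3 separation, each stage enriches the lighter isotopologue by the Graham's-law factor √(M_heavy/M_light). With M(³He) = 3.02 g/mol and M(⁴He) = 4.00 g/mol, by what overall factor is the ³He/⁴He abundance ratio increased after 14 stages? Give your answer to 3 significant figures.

7.15

The single-stage factor is √(M_heavy/M_light), so 14 stages give [√(4.00/3.02)]^14 = (4.00/3.02)^(14/2).
= 1.32450^7 = 7.15.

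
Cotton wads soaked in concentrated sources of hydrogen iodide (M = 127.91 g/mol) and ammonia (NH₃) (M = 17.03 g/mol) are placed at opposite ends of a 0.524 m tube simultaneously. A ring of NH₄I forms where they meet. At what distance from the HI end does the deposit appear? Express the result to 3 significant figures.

0.140 m

Distances travelled in equal time are proportional to diffusion rates, so d_HI/d_NH₃ = √(M_NH₃/M_HI) = √(17.03/127.91) = 0.3649.
With d_HI + d_NH₃ = 0.524 m, d_NH₃ = 0.524/(1 + 0.3649) = 0.3839 m.
d_HI = 0.524 − 0.3839 = 0.140 m.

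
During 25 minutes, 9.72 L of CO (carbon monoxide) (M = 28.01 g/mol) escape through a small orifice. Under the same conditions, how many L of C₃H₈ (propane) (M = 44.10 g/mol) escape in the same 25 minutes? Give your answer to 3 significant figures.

7.75 L

Graham's law gives rate_C₃H₈/rate_CO = √(M_CO/M_C₃H₈) = √(28.01/44.10) = √0.6351 = 0.7970.
So the volume for C₃H₈ is 9.72 × 0.7970 = 7.75 L.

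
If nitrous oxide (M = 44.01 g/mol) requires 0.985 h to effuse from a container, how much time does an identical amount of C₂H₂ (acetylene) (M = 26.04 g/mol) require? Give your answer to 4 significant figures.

0.7577 h

Graham's law gives t_C₂H₂/t_N₂O = √(M_C₂H₂/M_N₂O) = √(26.04/44.01) = √0.5917 = 0.7692.
So the time for C₂H₂ is 0.985 × 0.7692 = 0.7577 h.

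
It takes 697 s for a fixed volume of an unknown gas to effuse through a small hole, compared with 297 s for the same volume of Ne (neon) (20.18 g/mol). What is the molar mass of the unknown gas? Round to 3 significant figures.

Since effusion rate ∝ 1/√M, t_X/t_Ne = √(M_X/M_Ne).
697/297 = 2.347 = √(M_X/20.18)
M_X = 20.18 × 2.347² = 20.18 × 5.507 = 111 g/mol

111 g/mol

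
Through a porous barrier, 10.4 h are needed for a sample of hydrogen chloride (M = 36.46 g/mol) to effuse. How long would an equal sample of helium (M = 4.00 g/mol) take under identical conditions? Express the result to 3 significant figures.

3.44 h

Since effusion rate ∝ 1/√M, t_He/t_HCl = √(M_He/M_HCl) = √(4.00/36.46) = √0.1097 = 0.3312.
So the time for He is 10.4 × 0.3312 = 3.44 h.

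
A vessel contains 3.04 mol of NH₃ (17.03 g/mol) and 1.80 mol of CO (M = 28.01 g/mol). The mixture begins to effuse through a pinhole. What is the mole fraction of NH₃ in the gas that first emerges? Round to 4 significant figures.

Effusion rate of each component ∝ n_i/√M_i (partial pressure × 1/√M).
x_NH₃(eff) = (n_NH₃/√M_NH₃) / (n_NH₃/√M_NH₃ + n_CO/√M_CO)
= (3.04/√17.03) / (3.04/√17.03 + 1.80/√28.01) = 0.7367/(0.7367 + 0.3401) = 0.6841.

0.6841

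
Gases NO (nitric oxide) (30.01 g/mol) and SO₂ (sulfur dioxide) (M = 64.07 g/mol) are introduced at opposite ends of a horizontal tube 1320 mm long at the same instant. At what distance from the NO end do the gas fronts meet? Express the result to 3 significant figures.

The fronts meet when d_NO + d_SO₂ = L with d_NO/d_SO₂ = √(M_SO₂/M_NO) (Graham's law). Here √(M_SO₂/M_NO) = √(64.07/30.01) = 1.461.
With d_NO + d_SO₂ = 1320 mm, d_SO₂ = 1320/(1 + 1.461) = 536.3 mm.
d_NO = 1320 − 536.3 = 784 mm.

784 mm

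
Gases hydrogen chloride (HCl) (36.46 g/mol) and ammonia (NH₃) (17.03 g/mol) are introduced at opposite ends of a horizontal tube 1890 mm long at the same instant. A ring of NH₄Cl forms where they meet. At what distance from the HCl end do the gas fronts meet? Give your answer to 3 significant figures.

In equal time, each gas travels a distance ∝ its rate ∝ 1/√M, so d_HCl/d_NH₃ = √(M_NH₃/M_HCl) = √(17.03/36.46) = 0.6834.
With d_HCl + d_NH₃ = 1890 mm, d_NH₃ = 1890/(1 + 0.6834) = 1123 mm.
d_HCl = 1890 − 1123 = 767 mm.

767 mm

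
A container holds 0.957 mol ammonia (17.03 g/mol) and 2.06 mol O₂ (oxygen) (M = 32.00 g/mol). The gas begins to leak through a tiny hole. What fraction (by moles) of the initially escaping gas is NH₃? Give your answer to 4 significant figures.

0.3891

The effusion rate of species i is ∝ p_i/√M_i ∝ n_i/√M_i.
Mole fraction of NH₃ in the effusate = (n_NH₃/√M_NH₃) / (n_NH₃/√M_NH₃ + n_O₂/√M_O₂)
= (0.957/√17.03) / (0.957/√17.03 + 2.06/√32.00) = 0.2319/(0.2319 + 0.3642) = 0.3891.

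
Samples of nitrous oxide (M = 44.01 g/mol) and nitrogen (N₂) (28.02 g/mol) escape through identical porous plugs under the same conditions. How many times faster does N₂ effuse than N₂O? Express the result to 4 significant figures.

1.253

Since effusion rate ∝ 1/√M, rate_N₂/rate_N₂O = √(M_N₂O/M_N₂) = √(44.01/28.02) = √1.571 = 1.253.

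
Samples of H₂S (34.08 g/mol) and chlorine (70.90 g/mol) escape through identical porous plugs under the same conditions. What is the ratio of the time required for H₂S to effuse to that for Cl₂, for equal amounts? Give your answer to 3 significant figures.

0.693

Graham's law gives t_H₂S/t_Cl₂ = √(M_H₂S/M_Cl₂) = √(34.08/70.90) = √0.4807 = 0.693.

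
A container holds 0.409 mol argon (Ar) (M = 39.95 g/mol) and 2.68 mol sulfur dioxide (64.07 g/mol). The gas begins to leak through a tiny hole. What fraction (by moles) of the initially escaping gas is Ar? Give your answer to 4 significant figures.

Each component's effusion rate ∝ (its partial pressure)·(1/√M) ∝ n_i/√M_i.
Mole fraction of Ar in the effusate = (n_Ar/√M_Ar) / (n_Ar/√M_Ar + n_SO₂/√M_SO₂)
= (0.409/√39.95) / (0.409/√39.95 + 2.68/√64.07) = 0.06471/(0.06471 + 0.3348) = 0.1620.

0.1620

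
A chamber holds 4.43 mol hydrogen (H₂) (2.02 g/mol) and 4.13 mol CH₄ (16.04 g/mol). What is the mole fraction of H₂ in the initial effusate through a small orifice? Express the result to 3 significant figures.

0.751

The effusion rate of species i is ∝ p_i/√M_i ∝ n_i/√M_i.
Mole fraction of H₂ in the effusate = (n_H₂/√M_H₂) / (n_H₂/√M_H₂ + n_CH₄/√M_CH₄)
= (4.43/√2.02) / (4.43/√2.02 + 4.13/√16.04) = 3.117/(3.117 + 1.031) = 0.751.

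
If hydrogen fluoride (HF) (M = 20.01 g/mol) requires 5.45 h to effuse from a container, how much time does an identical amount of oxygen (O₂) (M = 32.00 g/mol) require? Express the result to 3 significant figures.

6.89 h

Using Graham's law: t_O₂/t_HF = √(M_O₂/M_HF) = √(32.00/20.01) = √1.599 = 1.265.
So the time for O₂ is 5.45 × 1.265 = 6.89 h.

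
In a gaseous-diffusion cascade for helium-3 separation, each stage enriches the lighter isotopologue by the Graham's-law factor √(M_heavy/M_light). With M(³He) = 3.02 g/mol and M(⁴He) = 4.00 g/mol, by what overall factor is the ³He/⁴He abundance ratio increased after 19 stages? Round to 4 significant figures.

14.44

Each stage multiplies the ratio by α = √(4.00/3.02), so after 19 stages the overall factor is α^19 = (4.00/3.02)^(19/2).
= 1.32450^(19/2) = 14.44.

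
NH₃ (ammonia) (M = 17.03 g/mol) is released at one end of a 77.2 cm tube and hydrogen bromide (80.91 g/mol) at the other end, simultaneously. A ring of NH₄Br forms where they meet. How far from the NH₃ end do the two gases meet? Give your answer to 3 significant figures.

Graham's law gives d_NH₃/d_HBr = rate_NH₃/rate_HBr = √(M_HBr/M_NH₃) = √(80.91/17.03) = 2.180.
With d_NH₃ + d_HBr = 77.2 cm, d_HBr = 77.2/(1 + 2.180) = 24.28 cm.
d_NH₃ = 77.2 − 24.28 = 52.9 cm.

52.9 cm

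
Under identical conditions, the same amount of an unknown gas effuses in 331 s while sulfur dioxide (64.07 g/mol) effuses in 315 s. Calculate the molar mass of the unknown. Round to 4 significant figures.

70.74 g/mol

Graham's law gives t_X/t_SO₂ = √(M_X/M_SO₂).
331/315 = 1.051 = √(M_X/64.07)
M_X = 64.07 × 1.051² = 64.07 × 1.104 = 70.74 g/mol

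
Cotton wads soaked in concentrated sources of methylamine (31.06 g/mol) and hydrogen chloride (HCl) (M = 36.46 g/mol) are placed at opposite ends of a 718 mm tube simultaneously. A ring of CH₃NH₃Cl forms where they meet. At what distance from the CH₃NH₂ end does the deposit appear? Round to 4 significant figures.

373.4 mm

In equal time, each gas travels a distance ∝ its rate ∝ 1/√M, so d_CH₃NH₂/d_HCl = √(M_HCl/M_CH₃NH₂) = √(36.46/31.06) = 1.083.
With d_CH₃NH₂ + d_HCl = 718 mm, d_HCl = 718/(1 + 1.083) = 344.6 mm.
d_CH₃NH₂ = 718 − 344.6 = 373.4 mm.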